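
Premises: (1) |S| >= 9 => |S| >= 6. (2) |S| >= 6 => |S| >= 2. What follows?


Hypothetical syllogism: from (P → Q) and (Q → R), infer (P → R).
Chain the two implications through the shared middle term '|S| >= 6'.

|S| >= 9 => |S| >= 2


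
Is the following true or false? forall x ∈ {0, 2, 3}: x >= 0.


Evaluate the predicate on each element: 0:True, 2:True, 3:True.
Every element satisfies the predicate.

True


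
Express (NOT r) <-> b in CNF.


Step 1: Rewrite (¬r) ↔ b as ((¬r) → b) ∧ (b → (¬r)).
Step 2: Rewrite each implication as a disjunction.
Step 3: Eliminate any double negations (¬¬X = X).

(r OR b) AND ((NOT b) OR (NOT r))


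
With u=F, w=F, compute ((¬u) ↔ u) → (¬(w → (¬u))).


Substitute u=F, w=F:
¬u = T
(¬u) ↔ u = T ↔ F = F
¬u = T
w → (¬u) = F → T = T
¬(w → (¬u)) = F
((¬u) ↔ u) → (¬(w → (¬u))) = F → F = T

T


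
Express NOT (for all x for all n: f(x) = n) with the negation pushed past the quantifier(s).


Negation flips each quantifier (∀↔∃) and negates the inner predicate.
¬(for all x for all n: φ) = there exists x there exists n: ¬φ.

there exists x there exists n: NOT(f(x) = n)


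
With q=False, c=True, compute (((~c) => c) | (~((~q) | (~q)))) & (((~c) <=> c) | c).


Substitute q=False, c=True:
… (earlier sub-steps elided)
(~c) => c = False => True = True
~q = True
~q = True
(~q) | (~q) = True | True = True
~((~q) | (~q)) = False
((~c) => c) | (~((~q) | (~q))) = True | False = True
~c = False
(~c) <=> c = False <=> True = False
((~c) <=> c) | c = False | True = True
(((~c) => c) | (~((~q) | (~q)))) & (((~c) <=> c) | c) = True & True = True

True


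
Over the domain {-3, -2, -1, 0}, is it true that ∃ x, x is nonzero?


Evaluate the predicate on each element: -3:T, -2:T, -1:T, 0:F.
Witness x = -3 satisfies the predicate.

T


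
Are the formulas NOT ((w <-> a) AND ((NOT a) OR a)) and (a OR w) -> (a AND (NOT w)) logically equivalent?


Compare truth tables:
a | w | φ | ψ
-------------
F | F | F | T
T | F | T | T
F | T | T | F
T | T | F | F
They differ at row 1 (a=F, w=F): φ=F but ψ=T.

No, they are not logically equivalent.


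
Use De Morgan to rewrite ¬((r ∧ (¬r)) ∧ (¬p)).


De Morgan: the negation of a conjunction is the disjunction of the negations.
Distribute ¬ across ∧, flipping it to ∨, and negate each literal.

((¬r) ∨ r) ∨ p


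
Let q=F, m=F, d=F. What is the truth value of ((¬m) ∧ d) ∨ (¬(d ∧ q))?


Substitute q=F, m=F, d=F:
¬m = T
(¬m) ∧ d = T ∧ F = F
d ∧ q = F ∧ F = F
¬(d ∧ q) = T
((¬m) ∧ d) ∨ (¬(d ∧ q)) = F ∨ T = T

T


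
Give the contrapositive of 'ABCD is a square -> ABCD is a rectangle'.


The contrapositive of (P → Q) is (¬Q → ¬P); it is logically equivalent to the original.
Here P = 'ABCD is a square' and Q = 'ABCD is a rectangle'.

If not (ABCD is a rectangle), then not (ABCD is a square).


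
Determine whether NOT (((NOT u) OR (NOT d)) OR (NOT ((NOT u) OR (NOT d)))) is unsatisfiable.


Truth table over {d, u}:
d | u | φ
---------
F | F | F
T | F | F
F | T | F
T | T | F
Every row is false.

Yes, it is a contradiction.


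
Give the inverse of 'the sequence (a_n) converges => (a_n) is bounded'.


The inverse of (P → Q) is (¬P → ¬Q). It is equivalent to the converse, not to the original.
Here P = 'the sequence (a_n) converges' and Q = '(a_n) is bounded'.

If not (the sequence (a_n) converges), then not ((a_n) is bounded).


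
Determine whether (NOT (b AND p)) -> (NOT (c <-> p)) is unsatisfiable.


Truth table over {b, c, p}:
b | c | p | φ
-------------
F | F | F | F
T | F | F | F
F | T | F | T
T | T | F | T
F | F | T | T
T | F | T | T
F | T | T | F
T | T | T | T
Satisfying assignment at row 3: b=F, c=T, p=F gives T.

No, it is not a contradiction.


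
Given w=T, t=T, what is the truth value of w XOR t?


Exclusive or is true when exactly one operand is true.
Substitute: w=T, t=T.
T XOR T evaluates to F.

F


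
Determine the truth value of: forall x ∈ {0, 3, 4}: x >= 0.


Evaluate the predicate on each element: 0:True, 3:True, 4:True.
Every element satisfies the predicate.

True


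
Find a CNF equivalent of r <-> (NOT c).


Step 1: Rewrite r ↔ (¬c) as (r → (¬c)) ∧ ((¬c) → r).
Step 2: Rewrite each implication as a disjunction.
Step 3: Eliminate any double negations (¬¬X = X).

((NOT r) OR (NOT c)) AND (c OR r)


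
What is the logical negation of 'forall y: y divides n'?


¬(forall x: φ) = exists x: ¬φ, and ¬(exists x: φ) = forall x: ¬φ.
Apply to the universal statement.

exists y: ~(y divides n)


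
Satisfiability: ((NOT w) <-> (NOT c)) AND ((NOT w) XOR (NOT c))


Check all 4 assignments over {c, w}:
c | w | φ
---------
F | F | F
T | F | F
F | T | F
T | T | F
No assignment makes the formula true.

Unsatisfiable.


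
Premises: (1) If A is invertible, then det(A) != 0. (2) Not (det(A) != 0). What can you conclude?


Modus tollens: from (P → Q) and ¬Q, infer ¬P.
Q = 'det(A) != 0' is denied; since P → Q, P must also fail.

Not (A is invertible).


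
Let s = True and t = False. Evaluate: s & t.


Conjunction is true only when both operands are true.
Substitute: s=True, t=False.
True & False evaluates to False.

False


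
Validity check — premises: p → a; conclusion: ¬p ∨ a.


This matches the form of material implication: the conclusion follows in every model of the premises.

Valid.


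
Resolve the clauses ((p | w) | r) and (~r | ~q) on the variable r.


The clauses contain complementary literals r and ~r.
Resolution eliminates this pair and disjoins the remaining literals (merging duplicates).

((w | p) | ~q)


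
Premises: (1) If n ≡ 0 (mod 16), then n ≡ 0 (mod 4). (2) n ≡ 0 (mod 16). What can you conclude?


Modus ponens: from (P → Q) and P, infer Q.
P = 'n ≡ 0 (mod 16)' is asserted, and P → Q holds, so Q follows.

n ≡ 0 (mod 4).


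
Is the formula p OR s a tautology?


Build the truth table over {p, s}:
p | s | φ
---------
F | F | F
T | F | T
F | T | T
T | T | T
Counterexample at row 1: with p=F, s=F, the formula is F.

No, it is not a tautology.


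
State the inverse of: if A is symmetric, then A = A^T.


The inverse of (P → Q) is (¬P → ¬Q). It is equivalent to the converse, not to the original.
Here P = 'A is symmetric' and Q = 'A = A^T'.

If not (A is symmetric), then not (A = A^T).


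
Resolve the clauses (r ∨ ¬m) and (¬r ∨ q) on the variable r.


The clauses contain complementary literals r and ¬r.
Resolution eliminates this pair and disjoins the remaining literals (merging duplicates).

(¬m ∨ q)


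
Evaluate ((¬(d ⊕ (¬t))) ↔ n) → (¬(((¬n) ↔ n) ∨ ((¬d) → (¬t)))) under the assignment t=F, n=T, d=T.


Substitute t=F, n=T, d=T:
… (earlier sub-steps elided)
¬(d ⊕ (¬t)) = T
(¬(d ⊕ (¬t))) ↔ n = T ↔ T = T
¬n = F
(¬n) ↔ n = F ↔ T = F
¬d = F
¬t = T
(¬d) → (¬t) = F → T = T
((¬n) ↔ n) ∨ ((¬d) → (¬t)) = F ∨ T = T
¬(((¬n) ↔ n) ∨ ((¬d) → (¬t))) = F
((¬(d ⊕ (¬t))) ↔ n) → (¬(((¬n) ↔ n) ∨ ((¬d) → (¬t)))) = T → F = F

F


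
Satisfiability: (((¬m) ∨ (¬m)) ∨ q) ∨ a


Search for a satisfying assignment over {a, m, q}.
Try a=F, m=F, q=F: the formula evaluates to T.
A satisfying assignment exists.

Satisfiable.


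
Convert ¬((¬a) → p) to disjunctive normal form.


Step 1: Rewrite implication then negate: ¬(¬(¬a) ∨ p) = (¬a) ∧ ¬p.

(¬a) ∧ (¬p)


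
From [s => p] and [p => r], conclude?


Hypothetical syllogism: from (P → Q) and (Q → R), infer (P → R).
Chain the two implications through the shared middle term 'p'.

s => r


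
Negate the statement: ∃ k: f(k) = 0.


¬(∀ x: φ) = ∃ x: ¬φ, and ¬(∃ x: φ) = ∀ x: ¬φ.
Apply to the existential statement.

∀ k: ¬(f(k) = 0)


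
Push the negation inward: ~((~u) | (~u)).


De Morgan: the negation of a disjunction is the conjunction of the negations.
Distribute ~ across |, flipping it to &, and negate each literal.

u & u


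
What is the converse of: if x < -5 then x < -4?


The converse of (P → Q) is (Q → P). It is not in general equivalent to the original.
Here P = 'x < -5' and Q = 'x < -4'.

If x < -4, then x < -5.


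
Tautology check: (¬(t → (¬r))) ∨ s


Build the truth table over {r, s, t}:
r | s | t | φ
-------------
F | F | F | F
T | F | F | F
F | T | F | T
T | T | F | T
F | F | T | F
T | F | T | T
F | T | T | T
T | T | T | T
Counterexample at row 1: with r=F, s=F, t=F, the formula is F.

No, it is not a tautology.


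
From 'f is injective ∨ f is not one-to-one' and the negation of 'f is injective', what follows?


Disjunctive syllogism: from (P ∨ Q) and ¬P, infer Q.
One disjunct, 'f is injective', is ruled out; the other must hold.

f is not one-to-one


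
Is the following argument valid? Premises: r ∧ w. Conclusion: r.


This matches the form of conjunction elimination: the conclusion follows in every model of the premises.

Valid.


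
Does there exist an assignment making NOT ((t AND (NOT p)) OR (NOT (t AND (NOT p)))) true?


Check all 4 assignments over {p, t}:
p | t | φ
---------
F | F | F
T | F | F
F | T | F
T | T | F
No assignment makes the formula true.

Unsatisfiable.


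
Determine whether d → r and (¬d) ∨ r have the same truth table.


Compare truth tables:
d | r | φ | ψ
-------------
F | F | T | T
T | F | F | F
F | T | T | T
T | T | T | T
The columns φ and ψ agree on every row.

Yes, they are logically equivalent.


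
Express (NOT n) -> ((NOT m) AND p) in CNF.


Step 1: Rewrite (¬n) → ((¬m) ∧ p) as ¬(¬n) ∨ ((¬m) ∧ p).
Step 2: Distribute ∨ over ∧.
Step 3: Eliminate any double negations (¬¬X = X).

(n OR (NOT m)) AND (n OR p)


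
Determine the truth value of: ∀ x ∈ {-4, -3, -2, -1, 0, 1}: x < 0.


Evaluate the predicate on each element: -4:T, -3:T, -2:T, -1:T, 0:F, 1:F.
Counterexample x = 0 fails the predicate.

F


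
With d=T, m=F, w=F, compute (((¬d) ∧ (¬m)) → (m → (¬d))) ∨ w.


Substitute d=T, m=F, w=F:
¬d = F
¬m = T
(¬d) ∧ (¬m) = F ∧ T = F
¬d = F
m → (¬d) = F → F = T
((¬d) ∧ (¬m)) → (m → (¬d)) = F → T = T
(((¬d) ∧ (¬m)) → (m → (¬d))) ∨ w = T ∨ F = T

T


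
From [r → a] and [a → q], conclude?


Hypothetical syllogism: from (P → Q) and (Q → R), infer (P → R).
Chain the two implications through the shared middle term 'a'.

r → q


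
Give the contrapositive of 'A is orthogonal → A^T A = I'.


The contrapositive of (P → Q) is (¬Q → ¬P); it is logically equivalent to the original.
Here P = 'A is orthogonal' and Q = 'A^T A = I'.

If not (A^T A = I), then not (A is orthogonal).


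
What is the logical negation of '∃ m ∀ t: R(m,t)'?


Negation flips each quantifier (∀↔∃) and negates the inner predicate.
¬(∃ m ∀ t: φ) = ∀ m ∃ t: ¬φ.

∀ m ∃ t: ¬(R(m,t))


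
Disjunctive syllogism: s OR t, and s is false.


Disjunctive syllogism: from (P ∨ Q) and ¬P, infer Q.
One disjunct, 's', is ruled out; the other must hold.

t


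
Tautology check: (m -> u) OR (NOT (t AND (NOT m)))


Build the truth table over {m, t, u}:
m | t | u | φ
-------------
F | F | F | T
T | F | F | T
F | T | F | T
T | T | F | T
F | F | T | T
T | F | T | T
F | T | T | T
T | T | T | T
Every row evaluates to true.

Yes, it is a tautology.


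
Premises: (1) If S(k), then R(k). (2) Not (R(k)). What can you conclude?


Modus tollens: from (P → Q) and ¬Q, infer ¬P.
Q = 'R(k)' is denied; since P → Q, P must also fail.

Not (S(k)).


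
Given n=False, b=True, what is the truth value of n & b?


Conjunction is true only when both operands are true.
Substitute: n=False, b=True.
False & True evaluates to False.

False


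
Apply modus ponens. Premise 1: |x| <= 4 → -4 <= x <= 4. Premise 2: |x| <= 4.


Modus ponens: from (P → Q) and P, infer Q.
P = '|x| <= 4' is asserted, and P → Q holds, so Q follows.

-4 <= x <= 4.


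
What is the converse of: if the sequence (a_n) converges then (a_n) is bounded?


The converse of (P → Q) is (Q → P). It is not in general equivalent to the original.
Here P = 'the sequence (a_n) converges' and Q = '(a_n) is bounded'.

If (a_n) is bounded, then the sequence (a_n) converges.


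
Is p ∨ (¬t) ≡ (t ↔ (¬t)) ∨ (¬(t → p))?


Compare truth tables:
p | t | φ | ψ
-------------
F | F | T | F
T | F | T | F
F | T | F | T
T | T | T | F
They differ at row 1 (p=F, t=F): φ=T but ψ=F.

No, they are not logically equivalent.


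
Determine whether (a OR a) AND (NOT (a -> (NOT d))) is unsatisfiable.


Truth table over {a, d}:
a | d | φ
---------
F | F | F
T | F | F
F | T | F
T | T | T
Satisfying assignment at row 4: a=T, d=T gives T.

No, it is not a contradiction.


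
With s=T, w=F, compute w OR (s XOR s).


Substitute s=T, w=F:
s XOR s = T XOR T = F
w OR (s XOR s) = F OR F = F

F


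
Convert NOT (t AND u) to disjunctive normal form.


Step 1: Apply De Morgan: ¬(t ∧ u) = ¬t ∨ ¬u.

(NOT t) OR (NOT u)


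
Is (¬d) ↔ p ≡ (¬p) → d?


Compare truth tables:
d | p | φ | ψ
-------------
F | F | F | F
T | F | T | T
F | T | T | T
T | T | F | T
They differ at row 4 (d=T, p=T): φ=F but ψ=T.

No, they are not logically equivalent.


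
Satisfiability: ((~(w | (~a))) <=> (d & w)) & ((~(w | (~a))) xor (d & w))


Check all 8 assignments over {a, d, w}:
a | d | w | φ
-------------
False | False | False | False
True | False | False | False
False | True | False | False
True | True | False | False
False | False | True | False
True | False | True | False
False | True | True | False
True | True | True | False
No assignment makes the formula true.

Unsatisfiable.


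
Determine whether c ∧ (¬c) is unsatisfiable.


Truth table over {c}:
c | φ
-----
F | F
T | F
Every row is false.

Yes, it is a contradiction.


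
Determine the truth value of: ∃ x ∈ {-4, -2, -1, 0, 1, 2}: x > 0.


Evaluate the predicate on each element: -4:F, -2:F, -1:F, 0:F, 1:T, 2:T.
Witness x = 1 satisfies the predicate.

T


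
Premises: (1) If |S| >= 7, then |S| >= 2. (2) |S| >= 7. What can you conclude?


Modus ponens: from (P → Q) and P, infer Q.
P = '|S| >= 7' is asserted, and P → Q holds, so Q follows.

|S| >= 2.


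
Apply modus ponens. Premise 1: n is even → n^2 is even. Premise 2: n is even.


Modus ponens: from (P → Q) and P, infer Q.
P = 'n is even' is asserted, and P → Q holds, so Q follows.

n^2 is even.


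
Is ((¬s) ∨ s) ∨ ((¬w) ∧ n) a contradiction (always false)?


Truth table over {n, s, w}:
n | s | w | φ
-------------
F | F | F | T
T | F | F | T
F | T | F | T
T | T | F | T
F | F | T | T
T | F | T | T
F | T | T | T
T | T | T | T
Satisfying assignment at row 1: n=F, s=F, w=F gives T.

No, it is not a contradiction.


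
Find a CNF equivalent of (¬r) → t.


Step 1: Rewrite (¬r) → t as ¬(¬r) ∨ t.
Step 2: Eliminate any double negations (¬¬X = X).

r ∨ t


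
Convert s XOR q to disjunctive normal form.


Step 1: s ⊕ q is true exactly when they disagree: (s ∧ ¬q) ∨ (¬s ∧ q).

(s AND (NOT q)) OR ((NOT s) AND q)


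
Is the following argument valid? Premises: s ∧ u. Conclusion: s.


This matches the form of conjunction elimination: the conclusion follows in every model of the premises.

Valid.


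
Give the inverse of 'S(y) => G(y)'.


The inverse of (P → Q) is (¬P → ¬Q). It is equivalent to the converse, not to the original.
Here P = 'S(y)' and Q = 'G(y)'.

If not (S(y)), then not (G(y)).


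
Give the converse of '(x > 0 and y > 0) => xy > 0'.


The converse of (P → Q) is (Q → P). It is not in general equivalent to the original.
Here P = '(x > 0 and y > 0)' and Q = 'xy > 0'.

If xy > 0, then (x > 0 and y > 0).


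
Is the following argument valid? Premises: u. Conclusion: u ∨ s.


This matches the form of disjunction introduction: the conclusion follows in every model of the premises.

Valid.


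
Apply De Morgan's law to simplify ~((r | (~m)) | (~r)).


De Morgan: the negation of a disjunction is the conjunction of the negations.
Distribute ~ across |, flipping it to &, and negate each literal.

((~r) & m) & r


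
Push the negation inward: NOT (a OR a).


De Morgan: the negation of a disjunction is the conjunction of the negations.
Distribute NOT across OR, flipping it to AND, and negate each literal.

(NOT a) AND (NOT a)


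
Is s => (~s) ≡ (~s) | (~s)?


Compare truth tables:
s | φ | ψ
---------
False | True | True
True | False | False
The columns φ and ψ agree on every row.

Yes, they are logically equivalent.


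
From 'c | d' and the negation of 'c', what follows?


Disjunctive syllogism: from (P ∨ Q) and ¬P, infer Q.
One disjunct, 'c', is ruled out; the other must hold.

d


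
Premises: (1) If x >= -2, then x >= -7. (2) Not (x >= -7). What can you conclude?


Modus tollens: from (P → Q) and ¬Q, infer ¬P.
Q = 'x >= -7' is denied; since P → Q, P must also fail.

Not (x >= -2).


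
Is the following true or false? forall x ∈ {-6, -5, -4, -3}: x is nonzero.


Evaluate the predicate on each element: -6:True, -5:True, -4:True, -3:True.
Every element satisfies the predicate.

True


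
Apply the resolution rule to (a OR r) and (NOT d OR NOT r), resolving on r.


The clauses contain complementary literals r and NOTr.
Resolution eliminates this pair and disjoins the remaining literals (merging duplicates).

(a OR NOT d)


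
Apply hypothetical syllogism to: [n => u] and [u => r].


Hypothetical syllogism: from (P → Q) and (Q → R), infer (P → R).
Chain the two implications through the shared middle term 'u'.

n => r


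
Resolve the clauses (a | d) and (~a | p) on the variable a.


The clauses contain complementary literals a and ~a.
Resolution eliminates this pair and disjoins the remaining literals (merging duplicates).

(d | p)


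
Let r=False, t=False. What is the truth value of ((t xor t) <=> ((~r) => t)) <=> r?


Substitute r=False, t=False:
t xor t = False xor False = False
~r = True
(~r) => t = True => False = False
(t xor t) <=> ((~r) => t) = False <=> False = True
((t xor t) <=> ((~r) => t)) <=> r = True <=> False = False

False


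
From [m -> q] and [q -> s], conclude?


Hypothetical syllogism: from (P → Q) and (Q → R), infer (P → R).
Chain the two implications through the shared middle term 'q'.

m -> s


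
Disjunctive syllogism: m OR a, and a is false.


Disjunctive syllogism: from (P ∨ Q) and ¬P, infer Q.
One disjunct, 'a', is ruled out; the other must hold.

m


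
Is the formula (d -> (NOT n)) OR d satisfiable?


Search for a satisfying assignment over {d, n}.
Try d=F, n=F: the formula evaluates to T.
A satisfying assignment exists.

Satisfiable.


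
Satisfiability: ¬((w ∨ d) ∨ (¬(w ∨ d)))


Check all 4 assignments over {d, w}:
d | w | φ
---------
F | F | F
T | F | F
F | T | F
T | T | F
No assignment makes the formula true.

Unsatisfiable.


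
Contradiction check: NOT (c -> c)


Truth table over {c}:
c | φ
-----
F | F
T | F
Every row is false.

Yes, it is a contradiction.


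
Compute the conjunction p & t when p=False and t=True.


Conjunction is true only when both operands are true.
Substitute: p=False, t=True.
False & True evaluates to False.

False


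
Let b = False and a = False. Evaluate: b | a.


Disjunction is false only when both operands are false.
Substitute: b=False, a=False.
False | False evaluates to False.

False


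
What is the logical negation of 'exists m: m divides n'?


¬(forall x: φ) = exists x: ¬φ, and ¬(exists x: φ) = forall x: ¬φ.
Apply to the existential statement.

forall m: ~(m divides n)


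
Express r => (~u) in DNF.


Step 1: Rewrite r → (¬u) as ¬r ∨ (¬u).

(~r) | (~u)


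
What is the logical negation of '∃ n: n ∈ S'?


¬(∀ x: φ) = ∃ x: ¬φ, and ¬(∃ x: φ) = ∀ x: ¬φ.
Apply to the existential statement.

∀ n: ¬(n ∈ S)


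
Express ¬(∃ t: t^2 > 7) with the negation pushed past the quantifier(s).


¬(∀ x: φ) = ∃ x: ¬φ, and ¬(∃ x: φ) = ∀ x: ¬φ.
Apply to the existential statement.

∀ t: ¬(t^2 > 7)


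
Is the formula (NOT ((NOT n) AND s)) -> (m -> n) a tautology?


Build the truth table over {m, n, s}:
m | n | s | φ
-------------
F | F | F | T
T | F | F | F
F | T | F | T
T | T | F | T
F | F | T | T
T | F | T | T
F | T | T | T
T | T | T | T
Counterexample at row 2: with m=T, n=F, s=F, the formula is F.

No, it is not a tautology.


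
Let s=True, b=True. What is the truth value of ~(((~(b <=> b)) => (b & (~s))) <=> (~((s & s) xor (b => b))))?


Substitute s=True, b=True:
… (earlier sub-steps elided)
~(b <=> b) = False
~s = False
b & (~s) = True & False = False
(~(b <=> b)) => (b & (~s)) = False => False = True
s & s = True & True = True
b => b = True => True = True
(s & s) xor (b => b) = True xor True = False
~((s & s) xor (b => b)) = True
((~(b <=> b)) => (b & (~s))) <=> (~((s & s) xor (b => b))) = True <=> True = True
~(((~(b <=> b)) => (b & (~s))) <=> (~((s & s) xor (b => b)))) = False

False


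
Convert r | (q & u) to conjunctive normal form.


Step 1: Distribute ∨ over ∧: r ∨ (q ∧ u) = (r ∨ q) ∧ (r ∨ u).

(r | q) & (r | u)


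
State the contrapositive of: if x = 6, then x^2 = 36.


The contrapositive of (P → Q) is (¬Q → ¬P); it is logically equivalent to the original.
Here P = 'x = 6' and Q = 'x^2 = 36'.

If not (x^2 = 36), then not (x = 6).


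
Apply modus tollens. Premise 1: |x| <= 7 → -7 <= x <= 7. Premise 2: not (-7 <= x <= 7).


Modus tollens: from (P → Q) and ¬Q, infer ¬P.
Q = '-7 <= x <= 7' is denied; since P → Q, P must also fail.

Not (|x| <= 7).


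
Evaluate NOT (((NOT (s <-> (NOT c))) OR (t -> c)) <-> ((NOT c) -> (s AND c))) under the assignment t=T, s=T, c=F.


Substitute t=T, s=T, c=F:
NOT c = T
s <-> (NOT c) = T <-> T = T
NOT (s <-> (NOT c)) = F
t -> c = T -> F = F
(NOT (s <-> (NOT c))) OR (t -> c) = F OR F = F
NOT c = T
s AND c = T AND F = F
(NOT c) -> (s AND c) = T -> F = F
((NOT (s <-> (NOT c))) OR (t -> c)) <-> ((NOT c) -> (s AND c)) = F <-> F = T
NOT (((NOT (s <-> (NOT c))) OR (t -> c)) <-> ((NOT c) -> (s AND c))) = F

F


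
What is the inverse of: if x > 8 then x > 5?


The inverse of (P → Q) is (¬P → ¬Q). It is equivalent to the converse, not to the original.
Here P = 'x > 8' and Q = 'x > 5'.

If not (x > 8), then not (x > 5).


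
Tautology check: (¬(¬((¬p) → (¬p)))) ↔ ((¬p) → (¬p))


Build the truth table over {p}:
p | φ
-----
F | T
T | T
Every row evaluates to true.

Yes, it is a tautology.


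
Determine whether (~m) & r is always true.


Build the truth table over {m, r}:
m | r | φ
---------
False | False | False
True | False | False
False | True | True
True | True | False
Counterexample at row 1: with m=False, r=False, the formula is False.

No, it is not a tautology.


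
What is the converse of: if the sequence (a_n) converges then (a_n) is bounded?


The converse of (P → Q) is (Q → P). It is not in general equivalent to the original.
Here P = 'the sequence (a_n) converges' and Q = '(a_n) is bounded'.

If (a_n) is bounded, then the sequence (a_n) converges.


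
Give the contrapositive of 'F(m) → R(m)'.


The contrapositive of (P → Q) is (¬Q → ¬P); it is logically equivalent to the original.
Here P = 'F(m)' and Q = 'R(m)'.

If not (R(m)), then not (F(m)).


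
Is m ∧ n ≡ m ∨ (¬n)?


Compare truth tables:
m | n | φ | ψ
-------------
F | F | F | T
T | F | F | T
F | T | F | F
T | T | T | T
They differ at row 1 (m=F, n=F): φ=F but ψ=T.

No, they are not logically equivalent.


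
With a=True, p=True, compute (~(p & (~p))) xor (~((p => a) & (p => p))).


Substitute a=True, p=True:
~p = False
p & (~p) = True & False = False
~(p & (~p)) = True
p => a = True => True = True
p => p = True => True = True
(p => a) & (p => p) = True & True = True
~((p => a) & (p => p)) = False
(~(p & (~p))) xor (~((p => a) & (p => p))) = True xor False = True

True


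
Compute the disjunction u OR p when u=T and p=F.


Disjunction is false only when both operands are false.
Substitute: u=T, p=F.
T OR F evaluates to T.

T


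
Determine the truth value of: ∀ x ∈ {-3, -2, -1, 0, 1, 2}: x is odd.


Evaluate the predicate on each element: -3:T, -2:F, -1:T, 0:F, 1:T, 2:F.
Counterexample x = -2 fails the predicate.

F


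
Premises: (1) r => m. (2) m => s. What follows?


Hypothetical syllogism: from (P → Q) and (Q → R), infer (P → R).
Chain the two implications through the shared middle term 'm'.

r => s


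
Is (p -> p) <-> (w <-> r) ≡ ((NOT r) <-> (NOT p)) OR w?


Compare truth tables:
p | r | w | φ | ψ
-----------------
F | F | F | T | T
T | F | F | T | F
F | T | F | F | F
T | T | F | F | T
F | F | T | F | T
T | F | T | F | T
F | T | T | T | T
T | T | T | T | T
They differ at row 2 (p=T, r=F, w=F): φ=T but ψ=F.

No, they are not logically equivalent.


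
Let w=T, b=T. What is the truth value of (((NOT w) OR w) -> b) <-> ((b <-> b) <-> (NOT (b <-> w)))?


Substitute w=T, b=T:
NOT w = F
(NOT w) OR w = F OR T = T
((NOT w) OR w) -> b = T -> T = T
b <-> b = T <-> T = T
b <-> w = T <-> T = T
NOT (b <-> w) = F
(b <-> b) <-> (NOT (b <-> w)) = T <-> F = F
(((NOT w) OR w) -> b) <-> ((b <-> b) <-> (NOT (b <-> w))) = T <-> F = F

F


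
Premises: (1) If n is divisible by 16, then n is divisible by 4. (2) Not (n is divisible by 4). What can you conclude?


Modus tollens: from (P → Q) and ¬Q, infer ¬P.
Q = 'n is divisible by 4' is denied; since P → Q, P must also fail.

Not (n is divisible by 16).


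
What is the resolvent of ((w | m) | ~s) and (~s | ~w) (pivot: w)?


The clauses contain complementary literals w and ~w.
Resolution eliminates this pair and disjoins the remaining literals (merging duplicates).

(~s | m)


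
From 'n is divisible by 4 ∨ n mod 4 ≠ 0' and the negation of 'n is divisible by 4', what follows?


Disjunctive syllogism: from (P ∨ Q) and ¬P, infer Q.
One disjunct, 'n is divisible by 4', is ruled out; the other must hold.

n mod 4 ≠ 0


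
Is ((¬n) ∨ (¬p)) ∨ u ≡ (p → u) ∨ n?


Compare truth tables:
n | p | u | φ | ψ
-----------------
F | F | F | T | T
T | F | F | T | T
F | T | F | T | F
T | T | F | F | T
F | F | T | T | T
T | F | T | T | T
F | T | T | T | T
T | T | T | T | T
They differ at row 3 (n=F, p=T, u=F): φ=T but ψ=F.

No, they are not logically equivalent.


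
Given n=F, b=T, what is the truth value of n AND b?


Conjunction is true only when both operands are true.
Substitute: n=F, b=T.
F AND T evaluates to F.

F


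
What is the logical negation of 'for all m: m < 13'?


¬(for all x: φ) = there exists x: ¬φ, and ¬(there exists x: φ) = for all x: ¬φ.
Apply to the universal statement.

there exists m: NOT(m < 13)


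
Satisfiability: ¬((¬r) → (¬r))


Check all 2 assignments over {r}:
r | φ
-----
F | F
T | F
No assignment makes the formula true.

Unsatisfiable.


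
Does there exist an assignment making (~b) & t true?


Search for a satisfying assignment over {b, t}.
Try b=False, t=True: the formula evaluates to True.
A satisfying assignment exists.

Satisfiable.


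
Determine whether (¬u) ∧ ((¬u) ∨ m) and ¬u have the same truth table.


Compare truth tables:
m | u | φ | ψ
-------------
F | F | T | T
T | F | T | T
F | T | F | F
T | T | F | F
The columns φ and ψ agree on every row.

Yes, they are logically equivalent.


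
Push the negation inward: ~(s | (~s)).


De Morgan: the negation of a disjunction is the conjunction of the negations.
Distribute ~ across |, flipping it to &, and negate each literal.

(~s) & s


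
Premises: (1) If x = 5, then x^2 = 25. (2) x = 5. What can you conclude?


Modus ponens: from (P → Q) and P, infer Q.
P = 'x = 5' is asserted, and P → Q holds, so Q follows.

x^2 = 25.


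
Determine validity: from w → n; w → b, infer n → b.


This is (no valid rule). There exist truth assignments where the premises are all true but the conclusion is false.

Invalid.


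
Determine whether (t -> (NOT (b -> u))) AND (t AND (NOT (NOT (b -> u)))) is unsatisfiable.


Truth table over {b, t, u}:
b | t | u | φ
-------------
F | F | F | F
T | F | F | F
F | T | F | F
T | T | F | F
F | F | T | F
T | F | T | F
F | T | T | F
T | T | T | F
Every row is false.

Yes, it is a contradiction.


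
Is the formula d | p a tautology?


Build the truth table over {d, p}:
d | p | φ
---------
False | False | False
True | False | True
False | True | True
True | True | True
Counterexample at row 1: with d=False, p=False, the formula is False.

No, it is not a tautology.


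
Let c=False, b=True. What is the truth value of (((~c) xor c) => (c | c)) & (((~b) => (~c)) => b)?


Substitute c=False, b=True:
~c = True
(~c) xor c = True xor False = True
c | c = False | False = False
((~c) xor c) => (c | c) = True => False = False
~b = False
~c = True
(~b) => (~c) = False => True = True
((~b) => (~c)) => b = True => True = True
(((~c) xor c) => (c | c)) & (((~b) => (~c)) => b) = False & True = False

False


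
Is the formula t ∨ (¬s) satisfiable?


Search for a satisfying assignment over {s, t}.
Try s=F, t=F: the formula evaluates to T.
A satisfying assignment exists.

Satisfiable.


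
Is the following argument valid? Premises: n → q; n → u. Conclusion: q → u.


This is (no valid rule). There exist truth assignments where the premises are all true but the conclusion is false.

Invalid.


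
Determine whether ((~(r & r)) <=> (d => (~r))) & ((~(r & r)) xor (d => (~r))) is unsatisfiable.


Truth table over {d, r}:
d | r | φ
---------
False | False | False
True | False | False
False | True | False
True | True | False
Every row is false.

Yes, it is a contradiction.


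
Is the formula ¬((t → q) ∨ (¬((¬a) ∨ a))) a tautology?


Build the truth table over {a, q, t}:
a | q | t | φ
-------------
F | F | F | F
T | F | F | F
F | T | F | F
T | T | F | F
F | F | T | T
T | F | T | T
F | T | T | F
T | T | T | F
Counterexample at row 1: with a=F, q=F, t=F, the formula is F.

No, it is not a tautology.


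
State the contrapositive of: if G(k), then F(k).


The contrapositive of (P → Q) is (¬Q → ¬P); it is logically equivalent to the original.
Here P = 'G(k)' and Q = 'F(k)'.

If not (F(k)), then not (G(k)).


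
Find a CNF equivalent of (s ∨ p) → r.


Step 1: Rewrite as ¬(s ∨ p) ∨ r = (¬s ∧ ¬p) ∨ r.
Step 2: Distribute ∨ over ∧.

((¬s) ∨ r) ∧ ((¬p) ∨ r)


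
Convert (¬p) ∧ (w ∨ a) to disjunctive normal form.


Step 1: Distribute ∧ over ∨: (¬p) ∧ (w ∨ a) = ((¬p) ∧ w) ∨ ((¬p) ∧ a).

((¬p) ∧ w) ∨ ((¬p) ∧ a)


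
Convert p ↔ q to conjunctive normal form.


Step 1: Rewrite p ↔ q as (p → q) ∧ (q → p).
Step 2: Rewrite each implication as a disjunction.

((¬p) ∨ q) ∧ ((¬q) ∨ p)


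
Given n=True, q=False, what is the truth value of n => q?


Implication is false only when antecedent is true and consequent is false.
Substitute: n=True, q=False.
True => False evaluates to False.

False


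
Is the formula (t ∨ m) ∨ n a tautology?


Build the truth table over {m, n, t}:
m | n | t | φ
-------------
F | F | F | F
T | F | F | T
F | T | F | T
T | T | F | T
F | F | T | T
T | F | T | T
F | T | T | T
T | T | T | T
Counterexample at row 1: with m=F, n=F, t=F, the formula is F.

No, it is not a tautology.


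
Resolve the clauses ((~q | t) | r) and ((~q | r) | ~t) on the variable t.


The clauses contain complementary literals t and ~t.
Resolution eliminates this pair and disjoins the remaining literals (merging duplicates).

(r | ~q)


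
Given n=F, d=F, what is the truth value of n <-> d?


Biconditional is true when both operands have the same truth value.
Substitute: n=F, d=F.
F <-> F evaluates to T.

T


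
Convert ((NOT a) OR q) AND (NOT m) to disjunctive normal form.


Step 1: Distribute ∧ over ∨: ((¬a) ∨ q) ∧ (¬m) = ((¬a) ∧ (¬m)) ∨ (q ∧ (¬m)).

((NOT a) AND (NOT m)) OR (q AND (NOT m))


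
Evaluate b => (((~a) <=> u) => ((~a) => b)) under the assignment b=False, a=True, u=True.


Substitute b=False, a=True, u=True:
~a = False
(~a) <=> u = False <=> True = False
~a = False
(~a) => b = False => False = True
((~a) <=> u) => ((~a) => b) = False => True = True
b => (((~a) <=> u) => ((~a) => b)) = False => True = True

True


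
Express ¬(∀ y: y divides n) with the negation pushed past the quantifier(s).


¬(∀ x: φ) = ∃ x: ¬φ, and ¬(∃ x: φ) = ∀ x: ¬φ.
Apply to the universal statement.

∃ y: ¬(y divides n)


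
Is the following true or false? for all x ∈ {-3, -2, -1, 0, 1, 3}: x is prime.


Evaluate the predicate on each element: -3:F, -2:F, -1:F, 0:F, 1:F, 3:T.
Counterexample x = -3 fails the predicate.

F


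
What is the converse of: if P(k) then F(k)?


The converse of (P → Q) is (Q → P). It is not in general equivalent to the original.
Here P = 'P(k)' and Q = 'F(k)'.

If F(k), then P(k).


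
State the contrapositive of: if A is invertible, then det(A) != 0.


The contrapositive of (P → Q) is (¬Q → ¬P); it is logically equivalent to the original.
Here P = 'A is invertible' and Q = 'det(A) != 0'.

If not (det(A) != 0), then not (A is invertible).


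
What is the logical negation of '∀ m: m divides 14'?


¬(∀ x: φ) = ∃ x: ¬φ, and ¬(∃ x: φ) = ∀ x: ¬φ.
Apply to the universal statement.

∃ m: ¬(m divides 14)


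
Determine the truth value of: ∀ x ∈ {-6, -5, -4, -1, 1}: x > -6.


Evaluate the predicate on each element: -6:F, -5:T, -4:T, -1:T, 1:T.
Counterexample x = -6 fails the predicate.

F


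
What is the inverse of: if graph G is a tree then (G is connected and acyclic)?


The inverse of (P → Q) is (¬P → ¬Q). It is equivalent to the converse, not to the original.
Here P = 'graph G is a tree' and Q = '(G is connected and acyclic)'.

If not (graph G is a tree), then not ((G is connected and acyclic)).


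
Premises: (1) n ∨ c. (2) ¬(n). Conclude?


Disjunctive syllogism: from (P ∨ Q) and ¬P, infer Q.
One disjunct, 'n', is ruled out; the other must hold.

c


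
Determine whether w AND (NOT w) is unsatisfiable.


Truth table over {w}:
w | φ
-----
F | F
T | F
Every row is false.

Yes, it is a contradiction.


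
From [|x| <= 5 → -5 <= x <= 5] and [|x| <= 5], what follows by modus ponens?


Modus ponens: from (P → Q) and P, infer Q.
P = '|x| <= 5' is asserted, and P → Q holds, so Q follows.

-5 <= x <= 5.


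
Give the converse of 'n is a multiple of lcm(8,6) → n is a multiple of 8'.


The converse of (P → Q) is (Q → P). It is not in general equivalent to the original.
Here P = 'n is a multiple of lcm(8,6)' and Q = 'n is a multiple of 8'.

If n is a multiple of 8, then n is a multiple of lcm(8,6).


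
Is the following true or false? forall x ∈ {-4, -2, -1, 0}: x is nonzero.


Evaluate the predicate on each element: -4:True, -2:True, -1:True, 0:False.
Counterexample x = 0 fails the predicate.

False


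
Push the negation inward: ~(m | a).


De Morgan: the negation of a disjunction is the conjunction of the negations.
Distribute ~ across |, flipping it to &, and negate each literal.

(~m) & (~a)


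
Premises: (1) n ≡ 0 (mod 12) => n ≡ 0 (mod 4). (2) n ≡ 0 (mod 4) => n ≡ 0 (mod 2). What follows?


Hypothetical syllogism: from (P → Q) and (Q → R), infer (P → R).
Chain the two implications through the shared middle term 'n ≡ 0 (mod 4)'.

n ≡ 0 (mod 12) => n ≡ 0 (mod 2)


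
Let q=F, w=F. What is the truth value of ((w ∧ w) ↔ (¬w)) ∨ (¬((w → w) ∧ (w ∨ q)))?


Substitute q=F, w=F:
w ∧ w = F ∧ F = F
¬w = T
(w ∧ w) ↔ (¬w) = F ↔ T = F
w → w = F → F = T
w ∨ q = F ∨ F = F
(w → w) ∧ (w ∨ q) = T ∧ F = F
¬((w → w) ∧ (w ∨ q)) = T
((w ∧ w) ↔ (¬w)) ∨ (¬((w → w) ∧ (w ∨ q))) = F ∨ T = T

T


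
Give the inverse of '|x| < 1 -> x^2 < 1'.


The inverse of (P → Q) is (¬P → ¬Q). It is equivalent to the converse, not to the original.
Here P = '|x| < 1' and Q = 'x^2 < 1'.

If not (|x| < 1), then not (x^2 < 1).


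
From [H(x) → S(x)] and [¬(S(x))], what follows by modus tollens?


Modus tollens: from (P → Q) and ¬Q, infer ¬P.
Q = 'S(x)' is denied; since P → Q, P must also fail.

Not (H(x)).


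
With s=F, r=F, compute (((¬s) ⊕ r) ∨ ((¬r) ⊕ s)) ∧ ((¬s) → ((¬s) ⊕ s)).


Substitute s=F, r=F:
¬s = T
(¬s) ⊕ r = T ⊕ F = T
¬r = T
(¬r) ⊕ s = T ⊕ F = T
((¬s) ⊕ r) ∨ ((¬r) ⊕ s) = T ∨ T = T
¬s = T
¬s = T
(¬s) ⊕ s = T ⊕ F = T
(¬s) → ((¬s) ⊕ s) = T → T = T
(((¬s) ⊕ r) ∨ ((¬r) ⊕ s)) ∧ ((¬s) → ((¬s) ⊕ s)) = T ∧ T = T

T


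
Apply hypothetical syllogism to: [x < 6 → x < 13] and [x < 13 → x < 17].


Hypothetical syllogism: from (P → Q) and (Q → R), infer (P → R).
Chain the two implications through the shared middle term 'x < 13'.

x < 6 → x < 17


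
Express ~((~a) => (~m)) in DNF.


Step 1: Rewrite implication then negate: ¬(¬(¬a) ∨ (¬m)) = (¬a) ∧ ¬(¬m).
Step 2: Eliminate any double negations (¬¬X = X).

(~a) & m


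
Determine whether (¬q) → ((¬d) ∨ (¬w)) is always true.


Build the truth table over {d, q, w}:
d | q | w | φ
-------------
F | F | F | T
T | F | F | T
F | T | F | T
T | T | F | T
F | F | T | T
T | F | T | F
F | T | T | T
T | T | T | T
Counterexample at row 6: with d=T, q=F, w=T, the formula is F.

No, it is not a tautology.


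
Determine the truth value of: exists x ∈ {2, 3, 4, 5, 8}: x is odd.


Evaluate the predicate on each element: 2:False, 3:True, 4:False, 5:True, 8:False.
Witness x = 3 satisfies the predicate.

True


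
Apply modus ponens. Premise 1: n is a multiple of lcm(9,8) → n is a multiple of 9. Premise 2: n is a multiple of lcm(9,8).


Modus ponens: from (P → Q) and P, infer Q.
P = 'n is a multiple of lcm(9,8)' is asserted, and P → Q holds, so Q follows.

n is a multiple of 9.


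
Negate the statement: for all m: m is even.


¬(for all x: φ) = there exists x: ¬φ, and ¬(there exists x: φ) = for all x: ¬φ.
Apply to the universal statement.

there exists m: NOT(m is even)


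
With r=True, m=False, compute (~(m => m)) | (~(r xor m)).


Substitute r=True, m=False:
m => m = False => False = True
~(m => m) = False
r xor m = True xor False = True
~(r xor m) = False
(~(m => m)) | (~(r xor m)) = False | False = False

False


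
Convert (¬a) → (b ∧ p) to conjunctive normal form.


Step 1: Rewrite (¬a) → (b ∧ p) as ¬(¬a) ∨ (b ∧ p).
Step 2: Distribute ∨ over ∧.
Step 3: Eliminate any double negations (¬¬X = X).

(a ∨ b) ∧ (a ∨ p)


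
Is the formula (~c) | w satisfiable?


Search for a satisfying assignment over {c, w}.
Try c=False, w=False: the formula evaluates to True.
A satisfying assignment exists.

Satisfiable.


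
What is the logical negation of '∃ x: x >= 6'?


¬(∀ x: φ) = ∃ x: ¬φ, and ¬(∃ x: φ) = ∀ x: ¬φ.
Apply to the existential statement.

∀ x: ¬(x >= 6)


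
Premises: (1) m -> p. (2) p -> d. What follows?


Hypothetical syllogism: from (P → Q) and (Q → R), infer (P → R).
Chain the two implications through the shared middle term 'p'.

m -> d
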